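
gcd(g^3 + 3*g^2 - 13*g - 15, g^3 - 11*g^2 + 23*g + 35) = g + 1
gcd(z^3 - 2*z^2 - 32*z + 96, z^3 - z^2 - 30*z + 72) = z^2 + 2*z - 24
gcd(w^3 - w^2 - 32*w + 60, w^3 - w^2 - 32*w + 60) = w^3 - w^2 - 32*w + 60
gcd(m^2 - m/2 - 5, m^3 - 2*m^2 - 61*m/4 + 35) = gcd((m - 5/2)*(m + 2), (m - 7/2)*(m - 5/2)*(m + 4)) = m - 5/2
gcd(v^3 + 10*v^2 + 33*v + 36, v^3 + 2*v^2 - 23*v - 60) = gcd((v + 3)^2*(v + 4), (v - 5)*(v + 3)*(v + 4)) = v^2 + 7*v + 12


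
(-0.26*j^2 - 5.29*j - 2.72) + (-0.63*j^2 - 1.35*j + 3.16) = -0.89*j^2 - 6.64*j + 0.44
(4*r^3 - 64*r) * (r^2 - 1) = 4*r^5 - 68*r^3 + 64*r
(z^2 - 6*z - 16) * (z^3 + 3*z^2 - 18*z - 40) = z^5 - 3*z^4 - 52*z^3 + 20*z^2 + 528*z + 640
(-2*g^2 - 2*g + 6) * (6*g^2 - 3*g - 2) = -12*g^4 - 6*g^3 + 46*g^2 - 14*g - 12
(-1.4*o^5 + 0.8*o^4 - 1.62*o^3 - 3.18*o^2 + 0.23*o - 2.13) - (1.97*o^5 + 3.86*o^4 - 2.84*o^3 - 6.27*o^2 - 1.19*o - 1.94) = -3.37*o^5 - 3.06*o^4 + 1.22*o^3 + 3.09*o^2 + 1.42*o - 0.19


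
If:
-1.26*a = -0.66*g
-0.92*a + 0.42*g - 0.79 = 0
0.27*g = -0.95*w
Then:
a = -6.68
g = -12.76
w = 3.63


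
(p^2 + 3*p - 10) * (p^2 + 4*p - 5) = p^4 + 7*p^3 - 3*p^2 - 55*p + 50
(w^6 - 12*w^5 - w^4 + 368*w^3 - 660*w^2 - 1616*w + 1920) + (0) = w^6 - 12*w^5 - w^4 + 368*w^3 - 660*w^2 - 1616*w + 1920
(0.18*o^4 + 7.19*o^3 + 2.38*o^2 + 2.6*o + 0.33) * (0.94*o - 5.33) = 0.1692*o^5 + 5.7992*o^4 - 36.0855*o^3 - 10.2414*o^2 - 13.5478*o - 1.7589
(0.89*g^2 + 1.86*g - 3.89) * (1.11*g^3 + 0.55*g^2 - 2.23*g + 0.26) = 0.9879*g^5 + 2.5541*g^4 - 5.2796*g^3 - 6.0559*g^2 + 9.1583*g - 1.0114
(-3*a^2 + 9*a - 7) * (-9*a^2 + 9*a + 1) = 27*a^4 - 108*a^3 + 141*a^2 - 54*a - 7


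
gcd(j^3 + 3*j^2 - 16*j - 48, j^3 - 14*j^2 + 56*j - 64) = j - 4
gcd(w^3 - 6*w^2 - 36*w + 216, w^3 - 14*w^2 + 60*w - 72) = w^2 - 12*w + 36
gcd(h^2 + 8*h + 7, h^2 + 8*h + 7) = h^2 + 8*h + 7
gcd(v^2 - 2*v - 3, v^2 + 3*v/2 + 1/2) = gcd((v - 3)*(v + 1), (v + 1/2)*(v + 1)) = v + 1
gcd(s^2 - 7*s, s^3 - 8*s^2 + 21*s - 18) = 1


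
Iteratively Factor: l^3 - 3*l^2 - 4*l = (l - 4)*(l^2 + l) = (l - 4)*(l + 1)*(l)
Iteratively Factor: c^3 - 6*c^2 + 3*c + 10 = (c - 5)*(c^2 - c - 2) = (c - 5)*(c - 2)*(c + 1)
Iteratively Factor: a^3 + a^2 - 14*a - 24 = (a + 3)*(a^2 - 2*a - 8) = (a - 4)*(a + 3)*(a + 2)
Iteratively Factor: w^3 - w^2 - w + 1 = (w - 1)*(w^2 - 1) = (w - 1)^2*(w + 1)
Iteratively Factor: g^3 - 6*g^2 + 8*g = (g - 2)*(g^2 - 4*g) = (g - 4)*(g - 2)*(g)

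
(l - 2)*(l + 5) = l^2 + 3*l - 10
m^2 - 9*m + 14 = (m - 7)*(m - 2)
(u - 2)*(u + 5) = u^2 + 3*u - 10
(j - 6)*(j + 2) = j^2 - 4*j - 12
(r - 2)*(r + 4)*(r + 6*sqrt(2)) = r^3 + 2*r^2 + 6*sqrt(2)*r^2 - 8*r + 12*sqrt(2)*r - 48*sqrt(2)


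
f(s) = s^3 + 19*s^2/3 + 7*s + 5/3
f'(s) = 3*s^2 + 38*s/3 + 7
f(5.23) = 354.57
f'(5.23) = 155.31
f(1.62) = 33.88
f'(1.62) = 35.39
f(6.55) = 600.24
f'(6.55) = 218.67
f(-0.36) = -0.08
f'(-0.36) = 2.83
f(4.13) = 209.05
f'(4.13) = 110.48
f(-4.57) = 6.50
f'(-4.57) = 11.77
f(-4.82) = 3.09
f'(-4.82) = 15.64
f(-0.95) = -0.12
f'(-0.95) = -2.33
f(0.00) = 1.67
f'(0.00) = 7.00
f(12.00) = 2725.67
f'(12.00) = 591.00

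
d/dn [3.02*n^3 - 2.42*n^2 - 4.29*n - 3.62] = 9.06*n^2 - 4.84*n - 4.29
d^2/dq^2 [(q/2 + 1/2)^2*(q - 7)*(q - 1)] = 3*q^2 - 9*q - 4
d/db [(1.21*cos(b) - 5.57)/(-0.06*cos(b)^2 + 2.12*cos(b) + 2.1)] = (-0.0726*cos(b)^2 + 0.6684*cos(b) - 14.3494)*sin(b)/(0.0036*cos(b)^4 - 0.2544*cos(b)^3 + 4.2424*cos(b)^2 + 8.904*cos(b) + 4.41)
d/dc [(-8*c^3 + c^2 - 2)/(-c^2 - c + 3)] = (2*c*(12*c - 1)*(c^2 + c - 3) - (2*c + 1)*(8*c^3 - c^2 + 2))/(c^2 + c - 3)^2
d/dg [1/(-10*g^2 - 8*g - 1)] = 4*(5*g + 2)/(10*g^2 + 8*g + 1)^2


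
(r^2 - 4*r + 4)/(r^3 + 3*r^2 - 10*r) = (r - 2)/(r*(r + 5))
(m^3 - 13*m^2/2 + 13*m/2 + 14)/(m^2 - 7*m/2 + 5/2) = (2*m^3 - 13*m^2 + 13*m + 28)/(2*m^2 - 7*m + 5)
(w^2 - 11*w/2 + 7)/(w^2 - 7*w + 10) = (w - 7/2)/(w - 5)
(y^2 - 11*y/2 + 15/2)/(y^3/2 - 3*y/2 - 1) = (-2*y^2 + 11*y - 15)/(-y^3 + 3*y + 2)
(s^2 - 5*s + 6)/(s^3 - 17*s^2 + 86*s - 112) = (s - 3)/(s^2 - 15*s + 56)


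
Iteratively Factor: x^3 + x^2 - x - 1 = (x + 1)*(x^2 - 1) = (x + 1)^2*(x - 1)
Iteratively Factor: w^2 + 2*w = (w)*(w + 2)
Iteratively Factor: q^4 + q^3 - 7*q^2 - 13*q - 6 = (q + 2)*(q^3 - q^2 - 5*q - 3) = (q + 1)*(q + 2)*(q^2 - 2*q - 3) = (q + 1)^2*(q + 2)*(q - 3)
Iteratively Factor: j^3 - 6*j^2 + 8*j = (j)*(j^2 - 6*j + 8) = j*(j - 4)*(j - 2)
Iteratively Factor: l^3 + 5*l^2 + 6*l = (l + 3)*(l^2 + 2*l) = (l + 2)*(l + 3)*(l)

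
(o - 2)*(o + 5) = o^2 + 3*o - 10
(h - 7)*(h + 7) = h^2 - 49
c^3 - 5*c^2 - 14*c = c*(c - 7)*(c + 2)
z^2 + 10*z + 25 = (z + 5)^2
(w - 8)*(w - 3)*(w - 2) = w^3 - 13*w^2 + 46*w - 48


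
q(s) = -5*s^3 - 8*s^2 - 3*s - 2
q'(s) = -15*s^2 - 16*s - 3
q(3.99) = -458.94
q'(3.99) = -305.64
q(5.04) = -860.45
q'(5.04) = -464.66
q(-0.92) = -2.12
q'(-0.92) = -0.98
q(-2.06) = 13.94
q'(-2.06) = -33.69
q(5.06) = -869.78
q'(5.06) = -468.01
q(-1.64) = 3.46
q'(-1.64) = -17.10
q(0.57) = -7.24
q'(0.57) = -16.99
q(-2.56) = 37.14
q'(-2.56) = -60.34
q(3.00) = -218.00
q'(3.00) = -186.00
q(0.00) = -2.00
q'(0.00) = -3.00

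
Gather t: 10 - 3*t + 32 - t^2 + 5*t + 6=-t^2 + 2*t + 48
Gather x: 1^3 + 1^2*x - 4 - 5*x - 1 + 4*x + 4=0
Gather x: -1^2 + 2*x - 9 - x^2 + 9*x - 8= -x^2 + 11*x - 18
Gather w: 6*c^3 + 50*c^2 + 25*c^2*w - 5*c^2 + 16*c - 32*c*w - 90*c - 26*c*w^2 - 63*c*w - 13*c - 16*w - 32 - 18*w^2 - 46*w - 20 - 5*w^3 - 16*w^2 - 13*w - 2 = 6*c^3 + 45*c^2 - 87*c - 5*w^3 + w^2*(-26*c - 34) + w*(25*c^2 - 95*c - 75) - 54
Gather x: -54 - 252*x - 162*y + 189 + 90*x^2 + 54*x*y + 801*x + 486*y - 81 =90*x^2 + x*(54*y + 549) + 324*y + 54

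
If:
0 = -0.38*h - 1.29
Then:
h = -3.39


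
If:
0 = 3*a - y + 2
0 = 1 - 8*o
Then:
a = y/3 - 2/3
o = 1/8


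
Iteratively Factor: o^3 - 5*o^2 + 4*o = (o)*(o^2 - 5*o + 4) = o*(o - 1)*(o - 4)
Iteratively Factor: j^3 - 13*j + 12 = (j + 4)*(j^2 - 4*j + 3) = (j - 1)*(j + 4)*(j - 3)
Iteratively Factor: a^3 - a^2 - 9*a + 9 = (a + 3)*(a^2 - 4*a + 3) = (a - 1)*(a + 3)*(a - 3)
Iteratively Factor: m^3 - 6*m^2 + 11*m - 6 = (m - 1)*(m^2 - 5*m + 6) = (m - 2)*(m - 1)*(m - 3)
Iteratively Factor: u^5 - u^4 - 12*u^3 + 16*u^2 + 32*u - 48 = (u + 3)*(u^4 - 4*u^3 + 16*u - 16) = (u - 2)*(u + 3)*(u^3 - 2*u^2 - 4*u + 8) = (u - 2)^2*(u + 3)*(u^2 - 4) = (u - 2)^2*(u + 2)*(u + 3)*(u - 2)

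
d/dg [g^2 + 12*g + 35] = 2*g + 12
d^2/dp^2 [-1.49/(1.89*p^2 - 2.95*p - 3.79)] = (-10.644858*p^2 + 16.61499*p + 1.49*(3.78*p - 2.95)*(7.56*p - 5.9) + 21.346038)/(-1.89*p^2 + 2.95*p + 3.79)^3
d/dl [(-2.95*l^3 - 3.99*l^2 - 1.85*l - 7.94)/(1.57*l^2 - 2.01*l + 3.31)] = (-4.6315*l^4 + 11.859*l^3 - 18.3691*l^2 - 1.4822*l - 22.0829)/(2.4649*l^4 - 6.3114*l^3 + 14.4335*l^2 - 13.3062*l + 10.9561)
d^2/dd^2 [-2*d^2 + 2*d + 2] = -4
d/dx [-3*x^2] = -6*x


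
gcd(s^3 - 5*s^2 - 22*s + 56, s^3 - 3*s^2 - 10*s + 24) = s - 2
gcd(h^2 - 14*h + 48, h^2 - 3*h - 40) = h - 8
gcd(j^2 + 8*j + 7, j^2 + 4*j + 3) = j + 1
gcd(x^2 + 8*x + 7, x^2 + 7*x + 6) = x + 1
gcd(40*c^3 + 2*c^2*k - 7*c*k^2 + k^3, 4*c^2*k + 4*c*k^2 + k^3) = 2*c + k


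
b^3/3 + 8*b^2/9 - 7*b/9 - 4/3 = (b/3 + 1)*(b - 4/3)*(b + 1)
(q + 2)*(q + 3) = q^2 + 5*q + 6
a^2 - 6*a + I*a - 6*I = (a - 6)*(a + I)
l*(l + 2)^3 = l^4 + 6*l^3 + 12*l^2 + 8*l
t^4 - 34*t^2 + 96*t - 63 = (t - 3)^2*(t - 1)*(t + 7)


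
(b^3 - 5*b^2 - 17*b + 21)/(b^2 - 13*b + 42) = (b^2 + 2*b - 3)/(b - 6)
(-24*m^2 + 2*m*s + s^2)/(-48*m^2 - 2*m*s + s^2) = (-4*m + s)/(-8*m + s)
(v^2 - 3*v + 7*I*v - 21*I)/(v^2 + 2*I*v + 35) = (v - 3)/(v - 5*I)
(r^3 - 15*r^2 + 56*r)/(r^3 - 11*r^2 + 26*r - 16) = r*(r - 7)/(r^2 - 3*r + 2)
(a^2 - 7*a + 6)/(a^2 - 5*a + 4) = (a - 6)/(a - 4)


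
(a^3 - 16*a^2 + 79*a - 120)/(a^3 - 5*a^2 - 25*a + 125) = (a^2 - 11*a + 24)/(a^2 - 25)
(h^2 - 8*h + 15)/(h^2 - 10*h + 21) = (h - 5)/(h - 7)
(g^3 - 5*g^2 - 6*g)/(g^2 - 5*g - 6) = g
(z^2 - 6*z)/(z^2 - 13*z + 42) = z/(z - 7)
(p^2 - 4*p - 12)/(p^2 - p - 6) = (p - 6)/(p - 3)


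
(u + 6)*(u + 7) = u^2 + 13*u + 42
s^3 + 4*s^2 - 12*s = s*(s - 2)*(s + 6)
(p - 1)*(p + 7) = p^2 + 6*p - 7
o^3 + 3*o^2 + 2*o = o*(o + 1)*(o + 2)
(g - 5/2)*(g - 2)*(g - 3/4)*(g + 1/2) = g^4 - 19*g^3/4 + 23*g^2/4 + 7*g/16 - 15/8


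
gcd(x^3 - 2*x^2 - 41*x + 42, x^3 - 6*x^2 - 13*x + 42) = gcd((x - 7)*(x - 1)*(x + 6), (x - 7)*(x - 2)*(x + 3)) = x - 7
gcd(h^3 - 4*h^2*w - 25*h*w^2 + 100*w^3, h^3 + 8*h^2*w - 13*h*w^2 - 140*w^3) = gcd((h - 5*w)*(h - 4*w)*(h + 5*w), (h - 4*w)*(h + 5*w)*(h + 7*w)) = -h^2 - h*w + 20*w^2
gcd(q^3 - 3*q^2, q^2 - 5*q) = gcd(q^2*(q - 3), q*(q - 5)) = q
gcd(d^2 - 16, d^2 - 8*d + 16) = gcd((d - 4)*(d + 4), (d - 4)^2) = d - 4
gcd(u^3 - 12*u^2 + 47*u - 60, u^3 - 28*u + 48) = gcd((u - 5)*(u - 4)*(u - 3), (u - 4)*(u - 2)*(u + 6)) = u - 4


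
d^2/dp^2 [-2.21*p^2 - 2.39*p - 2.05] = -4.42000000000000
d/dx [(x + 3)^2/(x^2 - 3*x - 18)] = -9/(x^2 - 12*x + 36)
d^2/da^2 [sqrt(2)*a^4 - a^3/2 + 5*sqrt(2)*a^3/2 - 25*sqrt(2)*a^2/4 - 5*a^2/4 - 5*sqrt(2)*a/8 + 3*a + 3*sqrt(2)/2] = 12*sqrt(2)*a^2 - 3*a + 15*sqrt(2)*a - 25*sqrt(2)/2 - 5/2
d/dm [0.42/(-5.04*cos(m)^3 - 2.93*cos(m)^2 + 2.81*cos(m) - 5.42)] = (-6.3504*cos(m)^2 - 2.4612*cos(m) + 1.1802)*sin(m)/(5.04*cos(m)^3 + 2.93*cos(m)^2 - 2.81*cos(m) + 5.42)^2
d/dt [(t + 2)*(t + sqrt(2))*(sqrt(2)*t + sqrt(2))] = 3*sqrt(2)*t^2 + 4*t + 6*sqrt(2)*t + 2*sqrt(2) + 6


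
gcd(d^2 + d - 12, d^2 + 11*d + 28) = d + 4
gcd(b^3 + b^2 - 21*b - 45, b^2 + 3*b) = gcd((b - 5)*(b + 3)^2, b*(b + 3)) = b + 3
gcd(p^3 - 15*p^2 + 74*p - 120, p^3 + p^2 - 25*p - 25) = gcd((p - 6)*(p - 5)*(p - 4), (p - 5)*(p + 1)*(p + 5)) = p - 5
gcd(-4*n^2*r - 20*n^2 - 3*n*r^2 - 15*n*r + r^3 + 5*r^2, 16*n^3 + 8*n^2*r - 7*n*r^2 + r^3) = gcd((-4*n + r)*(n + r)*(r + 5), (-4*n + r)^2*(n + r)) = -4*n^2 - 3*n*r + r^2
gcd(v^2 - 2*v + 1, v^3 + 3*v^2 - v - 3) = v - 1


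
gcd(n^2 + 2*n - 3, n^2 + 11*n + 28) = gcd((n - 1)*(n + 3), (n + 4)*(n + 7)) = 1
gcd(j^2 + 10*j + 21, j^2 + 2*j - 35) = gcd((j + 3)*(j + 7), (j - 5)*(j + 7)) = j + 7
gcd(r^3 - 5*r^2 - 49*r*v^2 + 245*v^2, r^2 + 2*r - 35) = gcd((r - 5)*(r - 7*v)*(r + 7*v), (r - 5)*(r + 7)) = r - 5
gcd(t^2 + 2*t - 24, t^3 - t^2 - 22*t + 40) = t - 4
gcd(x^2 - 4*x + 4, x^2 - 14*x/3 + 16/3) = x - 2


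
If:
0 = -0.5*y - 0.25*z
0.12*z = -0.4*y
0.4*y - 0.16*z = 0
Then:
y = 0.00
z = 0.00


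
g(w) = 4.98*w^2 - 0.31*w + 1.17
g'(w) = 9.96*w - 0.31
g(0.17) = 1.26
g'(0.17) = 1.38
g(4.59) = 104.67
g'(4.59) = 45.41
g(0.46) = 2.08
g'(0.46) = 4.27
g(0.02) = 1.17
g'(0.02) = -0.11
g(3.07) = 47.15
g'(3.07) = 30.27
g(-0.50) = 2.57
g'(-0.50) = -5.29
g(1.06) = 6.44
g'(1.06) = 10.25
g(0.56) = 2.56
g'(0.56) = 5.27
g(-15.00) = 1126.32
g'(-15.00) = -149.71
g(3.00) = 45.06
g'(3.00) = 29.57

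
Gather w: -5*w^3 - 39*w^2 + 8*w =-5*w^3 - 39*w^2 + 8*w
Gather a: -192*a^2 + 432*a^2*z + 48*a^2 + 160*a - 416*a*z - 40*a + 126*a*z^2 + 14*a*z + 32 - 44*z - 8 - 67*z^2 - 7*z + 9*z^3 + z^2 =a^2*(432*z - 144) + a*(126*z^2 - 402*z + 120) + 9*z^3 - 66*z^2 - 51*z + 24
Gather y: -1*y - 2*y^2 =-2*y^2 - y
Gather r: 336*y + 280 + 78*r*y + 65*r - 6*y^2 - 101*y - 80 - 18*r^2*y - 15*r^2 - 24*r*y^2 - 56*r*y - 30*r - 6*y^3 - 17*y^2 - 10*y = r^2*(-18*y - 15) + r*(-24*y^2 + 22*y + 35) - 6*y^3 - 23*y^2 + 225*y + 200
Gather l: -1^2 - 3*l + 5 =4 - 3*l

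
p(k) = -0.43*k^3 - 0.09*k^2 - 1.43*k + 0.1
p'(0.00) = -1.43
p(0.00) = 0.10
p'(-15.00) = -288.98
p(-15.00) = 1452.55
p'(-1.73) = -4.98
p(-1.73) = 4.53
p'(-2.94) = -12.05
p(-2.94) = 14.45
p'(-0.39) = -1.56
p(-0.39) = 0.67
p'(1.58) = -4.93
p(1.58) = -4.08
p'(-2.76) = -10.76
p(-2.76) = 12.40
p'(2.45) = -9.61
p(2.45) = -10.27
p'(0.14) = -1.48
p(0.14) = -0.10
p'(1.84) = -6.13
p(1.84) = -5.51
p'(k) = -1.29*k^2 - 0.18*k - 1.43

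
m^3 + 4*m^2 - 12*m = m*(m - 2)*(m + 6)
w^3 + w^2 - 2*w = w*(w - 1)*(w + 2)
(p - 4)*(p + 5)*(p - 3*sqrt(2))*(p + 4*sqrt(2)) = p^4 + p^3 + sqrt(2)*p^3 - 44*p^2 + sqrt(2)*p^2 - 20*sqrt(2)*p - 24*p + 480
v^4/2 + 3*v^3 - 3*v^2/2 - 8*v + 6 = (v/2 + 1)*(v - 1)^2*(v + 6)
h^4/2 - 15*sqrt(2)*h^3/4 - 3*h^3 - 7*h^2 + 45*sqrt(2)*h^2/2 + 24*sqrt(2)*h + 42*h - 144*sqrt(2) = (h/2 + sqrt(2))*(h - 6)*(h - 8*sqrt(2))*(h - 3*sqrt(2)/2)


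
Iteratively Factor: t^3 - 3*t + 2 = (t + 2)*(t^2 - 2*t + 1) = (t - 1)*(t + 2)*(t - 1)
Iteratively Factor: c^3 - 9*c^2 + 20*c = (c)*(c^2 - 9*c + 20) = c*(c - 5)*(c - 4)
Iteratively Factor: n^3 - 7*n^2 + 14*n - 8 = (n - 2)*(n^2 - 5*n + 4) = (n - 2)*(n - 1)*(n - 4)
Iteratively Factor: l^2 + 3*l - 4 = (l + 4)*(l - 1)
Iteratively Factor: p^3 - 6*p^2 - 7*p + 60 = (p - 5)*(p^2 - p - 12) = (p - 5)*(p - 4)*(p + 3)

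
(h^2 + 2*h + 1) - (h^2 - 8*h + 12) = 10*h - 11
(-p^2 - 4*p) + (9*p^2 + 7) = 8*p^2 - 4*p + 7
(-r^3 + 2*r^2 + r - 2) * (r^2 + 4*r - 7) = -r^5 - 2*r^4 + 16*r^3 - 12*r^2 - 15*r + 14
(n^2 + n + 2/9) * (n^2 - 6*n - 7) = n^4 - 5*n^3 - 115*n^2/9 - 25*n/3 - 14/9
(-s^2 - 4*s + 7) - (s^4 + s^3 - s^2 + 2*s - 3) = -s^4 - s^3 - 6*s + 10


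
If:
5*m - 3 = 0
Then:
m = 3/5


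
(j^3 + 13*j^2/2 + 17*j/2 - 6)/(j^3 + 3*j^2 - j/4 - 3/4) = 2*(j + 4)/(2*j + 1)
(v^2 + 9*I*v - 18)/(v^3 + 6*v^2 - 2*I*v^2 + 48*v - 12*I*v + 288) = (v + 3*I)/(v^2 + v*(6 - 8*I) - 48*I)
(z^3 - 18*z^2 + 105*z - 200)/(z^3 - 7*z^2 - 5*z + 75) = (z - 8)/(z + 3)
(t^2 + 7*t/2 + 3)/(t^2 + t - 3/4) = 2*(t + 2)/(2*t - 1)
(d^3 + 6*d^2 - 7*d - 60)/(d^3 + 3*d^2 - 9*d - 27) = (d^2 + 9*d + 20)/(d^2 + 6*d + 9)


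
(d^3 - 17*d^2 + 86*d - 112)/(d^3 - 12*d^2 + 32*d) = (d^2 - 9*d + 14)/(d*(d - 4))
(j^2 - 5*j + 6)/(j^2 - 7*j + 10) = (j - 3)/(j - 5)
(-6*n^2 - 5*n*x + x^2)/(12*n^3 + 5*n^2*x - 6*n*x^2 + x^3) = (-6*n + x)/(12*n^2 - 7*n*x + x^2)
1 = 1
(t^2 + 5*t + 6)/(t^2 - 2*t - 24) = (t^2 + 5*t + 6)/(t^2 - 2*t - 24)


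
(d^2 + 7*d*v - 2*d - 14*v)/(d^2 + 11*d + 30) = (d^2 + 7*d*v - 2*d - 14*v)/(d^2 + 11*d + 30)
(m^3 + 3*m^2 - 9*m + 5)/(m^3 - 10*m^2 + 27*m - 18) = (m^2 + 4*m - 5)/(m^2 - 9*m + 18)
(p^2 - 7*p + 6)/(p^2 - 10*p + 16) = (p^2 - 7*p + 6)/(p^2 - 10*p + 16)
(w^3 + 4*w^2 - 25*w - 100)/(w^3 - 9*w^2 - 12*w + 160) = (w + 5)/(w - 8)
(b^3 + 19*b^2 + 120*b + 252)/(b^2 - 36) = (b^2 + 13*b + 42)/(b - 6)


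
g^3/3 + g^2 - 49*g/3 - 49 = (g/3 + 1)*(g - 7)*(g + 7)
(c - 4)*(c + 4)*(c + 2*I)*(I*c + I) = I*c^4 - 2*c^3 + I*c^3 - 2*c^2 - 16*I*c^2 + 32*c - 16*I*c + 32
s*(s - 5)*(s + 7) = s^3 + 2*s^2 - 35*s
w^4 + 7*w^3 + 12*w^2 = w^2*(w + 3)*(w + 4)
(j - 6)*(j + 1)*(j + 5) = j^3 - 31*j - 30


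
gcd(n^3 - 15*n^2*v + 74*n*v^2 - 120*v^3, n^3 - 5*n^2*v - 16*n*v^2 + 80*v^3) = n^2 - 9*n*v + 20*v^2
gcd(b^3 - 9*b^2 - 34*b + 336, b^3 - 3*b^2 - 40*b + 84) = b^2 - b - 42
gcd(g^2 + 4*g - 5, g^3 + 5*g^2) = g + 5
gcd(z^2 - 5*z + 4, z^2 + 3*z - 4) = z - 1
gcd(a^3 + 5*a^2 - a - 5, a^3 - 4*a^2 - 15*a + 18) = a - 1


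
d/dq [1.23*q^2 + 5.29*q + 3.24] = 2.46*q + 5.29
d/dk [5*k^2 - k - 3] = 10*k - 1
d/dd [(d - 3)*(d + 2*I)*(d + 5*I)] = 3*d^2 + d*(-6 + 14*I) - 10 - 21*I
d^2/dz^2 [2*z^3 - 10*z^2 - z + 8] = 12*z - 20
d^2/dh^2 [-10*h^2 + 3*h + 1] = -20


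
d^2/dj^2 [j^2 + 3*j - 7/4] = 2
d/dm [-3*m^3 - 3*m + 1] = -9*m^2 - 3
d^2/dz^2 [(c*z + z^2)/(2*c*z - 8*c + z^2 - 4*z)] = 2*(4*z*(c + z)*(c + z - 2)^2 - (c*z + z^2 + 2*(c + 2*z)*(c + z - 2))*(2*c*z - 8*c + z^2 - 4*z) + (2*c*z - 8*c + z^2 - 4*z)^2)/(2*c*z - 8*c + z^2 - 4*z)^3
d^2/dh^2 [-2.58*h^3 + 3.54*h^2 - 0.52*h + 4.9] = 7.08 - 15.48*h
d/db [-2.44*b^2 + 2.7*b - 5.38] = 2.7 - 4.88*b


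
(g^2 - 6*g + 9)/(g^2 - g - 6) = (g - 3)/(g + 2)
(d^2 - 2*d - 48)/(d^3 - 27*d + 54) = (d - 8)/(d^2 - 6*d + 9)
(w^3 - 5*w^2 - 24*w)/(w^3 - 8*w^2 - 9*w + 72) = w/(w - 3)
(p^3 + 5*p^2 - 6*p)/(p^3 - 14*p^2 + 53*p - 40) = p*(p + 6)/(p^2 - 13*p + 40)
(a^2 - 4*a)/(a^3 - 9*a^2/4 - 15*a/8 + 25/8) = 8*a*(a - 4)/(8*a^3 - 18*a^2 - 15*a + 25)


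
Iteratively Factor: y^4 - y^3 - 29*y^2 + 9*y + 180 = (y - 3)*(y^3 + 2*y^2 - 23*y - 60) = (y - 5)*(y - 3)*(y^2 + 7*y + 12) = (y - 5)*(y - 3)*(y + 4)*(y + 3)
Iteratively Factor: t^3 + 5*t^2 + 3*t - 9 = (t + 3)*(t^2 + 2*t - 3) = (t + 3)^2*(t - 1)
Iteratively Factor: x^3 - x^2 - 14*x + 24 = (x - 3)*(x^2 + 2*x - 8) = (x - 3)*(x + 4)*(x - 2)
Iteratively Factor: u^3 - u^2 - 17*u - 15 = (u + 3)*(u^2 - 4*u - 5) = (u - 5)*(u + 3)*(u + 1)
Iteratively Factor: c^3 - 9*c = (c + 3)*(c^2 - 3*c) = (c - 3)*(c + 3)*(c)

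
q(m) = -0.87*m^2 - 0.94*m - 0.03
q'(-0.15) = -0.68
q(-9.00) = -62.04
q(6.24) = -39.77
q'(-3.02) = 4.31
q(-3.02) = -5.13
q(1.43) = -3.15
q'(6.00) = -11.38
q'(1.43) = -3.43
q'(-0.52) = -0.04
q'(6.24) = -11.80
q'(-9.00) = 14.72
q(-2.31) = -2.50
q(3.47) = -13.77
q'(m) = -1.74*m - 0.94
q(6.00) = -36.99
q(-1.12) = -0.07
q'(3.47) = -6.98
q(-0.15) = 0.09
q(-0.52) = 0.22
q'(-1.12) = 1.01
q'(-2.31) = 3.08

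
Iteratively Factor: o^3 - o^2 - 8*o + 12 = (o - 2)*(o^2 + o - 6) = (o - 2)^2*(o + 3)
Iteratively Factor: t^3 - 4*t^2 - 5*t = (t)*(t^2 - 4*t - 5) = t*(t + 1)*(t - 5)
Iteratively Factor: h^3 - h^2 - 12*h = (h - 4)*(h^2 + 3*h) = h*(h - 4)*(h + 3)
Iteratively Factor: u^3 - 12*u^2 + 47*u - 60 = (u - 4)*(u^2 - 8*u + 15) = (u - 5)*(u - 4)*(u - 3)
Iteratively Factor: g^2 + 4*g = (g + 4)*(g)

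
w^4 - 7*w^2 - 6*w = w*(w - 3)*(w + 1)*(w + 2)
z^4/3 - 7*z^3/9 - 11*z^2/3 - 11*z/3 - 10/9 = (z/3 + 1/3)*(z - 5)*(z + 2/3)*(z + 1)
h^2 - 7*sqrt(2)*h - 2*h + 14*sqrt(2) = (h - 2)*(h - 7*sqrt(2))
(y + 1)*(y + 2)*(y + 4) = y^3 + 7*y^2 + 14*y + 8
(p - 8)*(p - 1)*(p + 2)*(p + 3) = p^4 - 4*p^3 - 31*p^2 - 14*p + 48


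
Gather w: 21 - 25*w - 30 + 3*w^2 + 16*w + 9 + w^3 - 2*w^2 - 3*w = w^3 + w^2 - 12*w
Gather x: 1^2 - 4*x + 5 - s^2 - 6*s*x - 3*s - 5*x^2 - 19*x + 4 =-s^2 - 3*s - 5*x^2 + x*(-6*s - 23) + 10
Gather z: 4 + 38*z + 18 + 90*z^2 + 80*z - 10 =90*z^2 + 118*z + 12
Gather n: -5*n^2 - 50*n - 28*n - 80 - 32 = -5*n^2 - 78*n - 112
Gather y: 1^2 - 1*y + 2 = 3 - y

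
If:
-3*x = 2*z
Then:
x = -2*z/3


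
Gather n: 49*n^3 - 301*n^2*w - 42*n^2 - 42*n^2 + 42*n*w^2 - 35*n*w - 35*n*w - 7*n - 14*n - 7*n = 49*n^3 + n^2*(-301*w - 84) + n*(42*w^2 - 70*w - 28)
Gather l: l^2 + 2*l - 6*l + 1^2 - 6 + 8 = l^2 - 4*l + 3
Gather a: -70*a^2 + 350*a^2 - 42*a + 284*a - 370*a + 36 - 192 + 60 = 280*a^2 - 128*a - 96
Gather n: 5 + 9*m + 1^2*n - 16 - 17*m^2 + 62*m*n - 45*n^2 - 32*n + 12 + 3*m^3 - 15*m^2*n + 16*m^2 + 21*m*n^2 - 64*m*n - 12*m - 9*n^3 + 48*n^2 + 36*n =3*m^3 - m^2 - 3*m - 9*n^3 + n^2*(21*m + 3) + n*(-15*m^2 - 2*m + 5) + 1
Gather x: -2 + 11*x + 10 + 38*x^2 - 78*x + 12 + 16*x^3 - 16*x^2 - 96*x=16*x^3 + 22*x^2 - 163*x + 20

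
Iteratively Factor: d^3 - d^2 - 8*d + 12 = (d + 3)*(d^2 - 4*d + 4) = (d - 2)*(d + 3)*(d - 2)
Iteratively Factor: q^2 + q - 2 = (q - 1)*(q + 2)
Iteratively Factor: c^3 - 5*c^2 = (c - 5)*(c^2) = c*(c - 5)*(c)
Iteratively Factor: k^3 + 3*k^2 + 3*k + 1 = (k + 1)*(k^2 + 2*k + 1) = (k + 1)^2*(k + 1)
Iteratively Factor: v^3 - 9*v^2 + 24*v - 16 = (v - 1)*(v^2 - 8*v + 16) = (v - 4)*(v - 1)*(v - 4)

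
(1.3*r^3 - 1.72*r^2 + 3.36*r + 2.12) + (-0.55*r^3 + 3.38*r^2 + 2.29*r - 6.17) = 0.75*r^3 + 1.66*r^2 + 5.65*r - 4.05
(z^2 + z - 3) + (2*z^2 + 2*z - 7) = 3*z^2 + 3*z - 10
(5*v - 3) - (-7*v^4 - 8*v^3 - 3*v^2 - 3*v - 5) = 7*v^4 + 8*v^3 + 3*v^2 + 8*v + 2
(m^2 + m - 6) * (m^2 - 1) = m^4 + m^3 - 7*m^2 - m + 6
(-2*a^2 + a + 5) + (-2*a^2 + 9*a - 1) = -4*a^2 + 10*a + 4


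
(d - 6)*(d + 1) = d^2 - 5*d - 6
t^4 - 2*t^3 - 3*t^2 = t^2*(t - 3)*(t + 1)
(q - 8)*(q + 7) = q^2 - q - 56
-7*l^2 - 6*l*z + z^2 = (-7*l + z)*(l + z)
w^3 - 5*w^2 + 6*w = w*(w - 3)*(w - 2)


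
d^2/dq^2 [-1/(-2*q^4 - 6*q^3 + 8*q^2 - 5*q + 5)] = 2*(2*(-6*q^2 - 9*q + 4)*(2*q^4 + 6*q^3 - 8*q^2 + 5*q - 5) + (8*q^3 + 18*q^2 - 16*q + 5)^2)/(2*q^4 + 6*q^3 - 8*q^2 + 5*q - 5)^3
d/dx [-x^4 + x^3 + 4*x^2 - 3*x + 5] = -4*x^3 + 3*x^2 + 8*x - 3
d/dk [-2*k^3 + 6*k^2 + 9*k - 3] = -6*k^2 + 12*k + 9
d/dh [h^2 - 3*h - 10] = 2*h - 3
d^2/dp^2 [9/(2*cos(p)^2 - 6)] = 9*(-2*sin(p)^4 + 7*sin(p)^2 - 2)/(cos(p)^2 - 3)^3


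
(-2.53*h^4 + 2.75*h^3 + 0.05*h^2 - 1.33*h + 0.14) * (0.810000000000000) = -2.0493*h^4 + 2.2275*h^3 + 0.0405*h^2 - 1.0773*h + 0.1134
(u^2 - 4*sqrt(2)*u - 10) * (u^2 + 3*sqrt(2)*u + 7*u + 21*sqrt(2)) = u^4 - sqrt(2)*u^3 + 7*u^3 - 34*u^2 - 7*sqrt(2)*u^2 - 238*u - 30*sqrt(2)*u - 210*sqrt(2)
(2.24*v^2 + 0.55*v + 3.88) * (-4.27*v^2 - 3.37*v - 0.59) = -9.5648*v^4 - 9.8973*v^3 - 19.7427*v^2 - 13.4001*v - 2.2892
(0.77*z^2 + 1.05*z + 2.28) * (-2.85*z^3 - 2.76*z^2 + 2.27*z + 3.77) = -2.1945*z^5 - 5.1177*z^4 - 7.6481*z^3 - 1.0064*z^2 + 9.1341*z + 8.5956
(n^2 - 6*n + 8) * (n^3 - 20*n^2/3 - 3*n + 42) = n^5 - 38*n^4/3 + 45*n^3 + 20*n^2/3 - 276*n + 336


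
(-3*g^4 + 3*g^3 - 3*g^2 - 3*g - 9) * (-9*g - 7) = 27*g^5 - 6*g^4 + 6*g^3 + 48*g^2 + 102*g + 63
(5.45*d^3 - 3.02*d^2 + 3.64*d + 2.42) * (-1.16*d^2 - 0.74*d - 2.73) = -6.322*d^5 - 0.529800000000001*d^4 - 16.8661*d^3 + 2.7438*d^2 - 11.728*d - 6.6066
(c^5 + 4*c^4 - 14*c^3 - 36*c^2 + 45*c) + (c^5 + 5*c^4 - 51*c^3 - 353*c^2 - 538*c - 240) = 2*c^5 + 9*c^4 - 65*c^3 - 389*c^2 - 493*c - 240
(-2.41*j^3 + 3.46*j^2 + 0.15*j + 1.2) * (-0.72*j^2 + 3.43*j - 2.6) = 1.7352*j^5 - 10.7575*j^4 + 18.0258*j^3 - 9.3455*j^2 + 3.726*j - 3.12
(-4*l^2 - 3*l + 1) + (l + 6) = -4*l^2 - 2*l + 7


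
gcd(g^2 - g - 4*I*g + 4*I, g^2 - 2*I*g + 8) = g - 4*I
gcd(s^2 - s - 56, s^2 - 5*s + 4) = 1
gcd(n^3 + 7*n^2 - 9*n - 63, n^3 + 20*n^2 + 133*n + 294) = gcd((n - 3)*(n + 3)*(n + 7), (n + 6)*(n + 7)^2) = n + 7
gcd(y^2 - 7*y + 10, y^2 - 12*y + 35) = y - 5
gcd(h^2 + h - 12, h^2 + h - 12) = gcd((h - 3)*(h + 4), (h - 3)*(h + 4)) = h^2 + h - 12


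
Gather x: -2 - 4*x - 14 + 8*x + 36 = 4*x + 20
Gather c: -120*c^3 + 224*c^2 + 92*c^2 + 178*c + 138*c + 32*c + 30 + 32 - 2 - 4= -120*c^3 + 316*c^2 + 348*c + 56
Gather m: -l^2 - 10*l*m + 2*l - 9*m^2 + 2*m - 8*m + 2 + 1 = -l^2 + 2*l - 9*m^2 + m*(-10*l - 6) + 3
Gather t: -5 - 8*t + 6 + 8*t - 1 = 0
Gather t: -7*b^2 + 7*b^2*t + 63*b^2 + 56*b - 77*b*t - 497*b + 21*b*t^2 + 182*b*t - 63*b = 56*b^2 + 21*b*t^2 - 504*b + t*(7*b^2 + 105*b)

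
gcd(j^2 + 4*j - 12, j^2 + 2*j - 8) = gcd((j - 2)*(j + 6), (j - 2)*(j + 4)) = j - 2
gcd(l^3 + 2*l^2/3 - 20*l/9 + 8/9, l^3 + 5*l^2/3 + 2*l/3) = 1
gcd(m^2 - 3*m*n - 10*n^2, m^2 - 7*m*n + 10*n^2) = m - 5*n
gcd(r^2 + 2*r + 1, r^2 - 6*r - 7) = r + 1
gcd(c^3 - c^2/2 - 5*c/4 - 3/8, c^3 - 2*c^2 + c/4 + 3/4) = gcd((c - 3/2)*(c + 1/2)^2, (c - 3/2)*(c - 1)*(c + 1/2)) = c^2 - c - 3/4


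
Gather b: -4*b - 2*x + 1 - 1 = -4*b - 2*x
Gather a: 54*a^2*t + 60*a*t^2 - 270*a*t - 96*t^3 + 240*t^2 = 54*a^2*t + a*(60*t^2 - 270*t) - 96*t^3 + 240*t^2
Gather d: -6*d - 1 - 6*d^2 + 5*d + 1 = -6*d^2 - d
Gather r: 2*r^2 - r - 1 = 2*r^2 - r - 1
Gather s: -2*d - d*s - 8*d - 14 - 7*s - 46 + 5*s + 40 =-10*d + s*(-d - 2) - 20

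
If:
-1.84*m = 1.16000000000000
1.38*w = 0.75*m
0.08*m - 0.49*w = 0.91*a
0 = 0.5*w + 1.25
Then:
No Solution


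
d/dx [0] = 0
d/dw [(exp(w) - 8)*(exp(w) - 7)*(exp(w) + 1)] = (3*exp(2*w) - 28*exp(w) + 41)*exp(w)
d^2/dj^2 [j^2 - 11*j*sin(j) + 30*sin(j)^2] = 11*j*sin(j) - 120*sin(j)^2 - 22*cos(j) + 62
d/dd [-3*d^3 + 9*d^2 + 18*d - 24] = -9*d^2 + 18*d + 18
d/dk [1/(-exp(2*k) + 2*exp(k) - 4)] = 2*(exp(k) - 1)*exp(k)/(exp(2*k) - 2*exp(k) + 4)^2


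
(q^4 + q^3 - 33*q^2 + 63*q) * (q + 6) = q^5 + 7*q^4 - 27*q^3 - 135*q^2 + 378*q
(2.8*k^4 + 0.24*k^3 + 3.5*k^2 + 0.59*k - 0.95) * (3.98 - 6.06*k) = -16.968*k^5 + 9.6896*k^4 - 20.2548*k^3 + 10.3546*k^2 + 8.1052*k - 3.781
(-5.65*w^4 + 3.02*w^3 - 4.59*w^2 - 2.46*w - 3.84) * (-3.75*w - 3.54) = 21.1875*w^5 + 8.676*w^4 + 6.5217*w^3 + 25.4736*w^2 + 23.1084*w + 13.5936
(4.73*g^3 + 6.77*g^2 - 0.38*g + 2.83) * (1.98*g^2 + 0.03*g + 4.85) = 9.3654*g^5 + 13.5465*g^4 + 22.3912*g^3 + 38.4265*g^2 - 1.7581*g + 13.7255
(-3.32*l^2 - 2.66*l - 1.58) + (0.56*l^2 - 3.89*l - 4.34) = -2.76*l^2 - 6.55*l - 5.92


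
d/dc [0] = 0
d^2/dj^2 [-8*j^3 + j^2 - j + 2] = 2 - 48*j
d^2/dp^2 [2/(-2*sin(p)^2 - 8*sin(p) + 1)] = 8*(4*sin(p)^4 + 12*sin(p)^3 + 12*sin(p)^2 - 22*sin(p) - 33)/(8*sin(p) - cos(2*p))^3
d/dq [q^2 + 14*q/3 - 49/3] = 2*q + 14/3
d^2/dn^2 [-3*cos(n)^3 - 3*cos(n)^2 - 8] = 9*cos(n)/4 + 6*cos(2*n) + 27*cos(3*n)/4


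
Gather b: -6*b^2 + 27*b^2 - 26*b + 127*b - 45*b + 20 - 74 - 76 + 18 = 21*b^2 + 56*b - 112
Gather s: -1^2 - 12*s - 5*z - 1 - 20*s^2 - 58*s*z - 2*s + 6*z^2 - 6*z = -20*s^2 + s*(-58*z - 14) + 6*z^2 - 11*z - 2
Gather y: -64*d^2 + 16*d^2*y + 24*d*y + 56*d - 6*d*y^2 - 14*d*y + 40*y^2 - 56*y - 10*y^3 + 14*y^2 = -64*d^2 + 56*d - 10*y^3 + y^2*(54 - 6*d) + y*(16*d^2 + 10*d - 56)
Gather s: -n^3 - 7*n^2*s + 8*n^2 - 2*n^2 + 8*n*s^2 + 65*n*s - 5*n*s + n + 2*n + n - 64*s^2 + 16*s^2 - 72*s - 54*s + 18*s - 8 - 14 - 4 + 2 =-n^3 + 6*n^2 + 4*n + s^2*(8*n - 48) + s*(-7*n^2 + 60*n - 108) - 24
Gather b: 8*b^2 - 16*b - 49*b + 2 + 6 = 8*b^2 - 65*b + 8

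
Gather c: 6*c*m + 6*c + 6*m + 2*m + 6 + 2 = c*(6*m + 6) + 8*m + 8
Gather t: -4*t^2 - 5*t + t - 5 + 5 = -4*t^2 - 4*t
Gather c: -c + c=0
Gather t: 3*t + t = 4*t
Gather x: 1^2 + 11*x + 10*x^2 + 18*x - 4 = 10*x^2 + 29*x - 3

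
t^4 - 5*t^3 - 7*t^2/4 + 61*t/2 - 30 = (t - 4)*(t - 2)*(t - 3/2)*(t + 5/2)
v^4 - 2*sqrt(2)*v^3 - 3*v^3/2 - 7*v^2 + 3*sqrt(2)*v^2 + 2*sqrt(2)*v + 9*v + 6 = (v - 2)*(v + 1/2)*(v - 3*sqrt(2))*(v + sqrt(2))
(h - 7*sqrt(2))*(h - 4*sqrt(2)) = h^2 - 11*sqrt(2)*h + 56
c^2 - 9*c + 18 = (c - 6)*(c - 3)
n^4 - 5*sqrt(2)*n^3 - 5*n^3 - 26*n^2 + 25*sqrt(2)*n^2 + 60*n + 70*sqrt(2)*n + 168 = (n - 7)*(n + 2)*(n - 6*sqrt(2))*(n + sqrt(2))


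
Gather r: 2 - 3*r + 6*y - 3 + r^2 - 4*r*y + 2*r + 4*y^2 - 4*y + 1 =r^2 + r*(-4*y - 1) + 4*y^2 + 2*y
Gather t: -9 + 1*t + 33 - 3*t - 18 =6 - 2*t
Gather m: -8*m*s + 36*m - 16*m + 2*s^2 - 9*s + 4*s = m*(20 - 8*s) + 2*s^2 - 5*s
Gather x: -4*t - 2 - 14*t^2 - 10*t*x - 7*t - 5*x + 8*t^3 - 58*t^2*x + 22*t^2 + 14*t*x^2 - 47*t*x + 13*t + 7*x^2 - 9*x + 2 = 8*t^3 + 8*t^2 + 2*t + x^2*(14*t + 7) + x*(-58*t^2 - 57*t - 14)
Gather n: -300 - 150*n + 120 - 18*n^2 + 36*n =-18*n^2 - 114*n - 180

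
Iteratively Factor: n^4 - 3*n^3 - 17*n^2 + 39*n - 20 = (n - 5)*(n^3 + 2*n^2 - 7*n + 4) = (n - 5)*(n + 4)*(n^2 - 2*n + 1) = (n - 5)*(n - 1)*(n + 4)*(n - 1)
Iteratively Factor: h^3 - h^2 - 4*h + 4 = (h - 2)*(h^2 + h - 2) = (h - 2)*(h - 1)*(h + 2)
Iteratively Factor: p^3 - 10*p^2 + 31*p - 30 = (p - 5)*(p^2 - 5*p + 6) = (p - 5)*(p - 3)*(p - 2)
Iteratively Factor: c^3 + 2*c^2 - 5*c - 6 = (c + 3)*(c^2 - c - 2) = (c + 1)*(c + 3)*(c - 2)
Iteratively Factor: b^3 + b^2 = (b)*(b^2 + b) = b^2*(b + 1)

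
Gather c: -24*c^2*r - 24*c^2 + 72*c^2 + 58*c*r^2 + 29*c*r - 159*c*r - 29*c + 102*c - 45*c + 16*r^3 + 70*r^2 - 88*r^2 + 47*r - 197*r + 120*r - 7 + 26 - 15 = c^2*(48 - 24*r) + c*(58*r^2 - 130*r + 28) + 16*r^3 - 18*r^2 - 30*r + 4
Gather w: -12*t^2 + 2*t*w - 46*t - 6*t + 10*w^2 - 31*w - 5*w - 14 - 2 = -12*t^2 - 52*t + 10*w^2 + w*(2*t - 36) - 16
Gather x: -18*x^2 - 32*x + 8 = -18*x^2 - 32*x + 8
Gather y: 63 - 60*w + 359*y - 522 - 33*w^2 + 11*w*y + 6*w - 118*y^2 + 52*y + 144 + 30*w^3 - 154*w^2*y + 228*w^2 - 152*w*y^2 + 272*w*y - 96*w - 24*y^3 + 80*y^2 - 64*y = 30*w^3 + 195*w^2 - 150*w - 24*y^3 + y^2*(-152*w - 38) + y*(-154*w^2 + 283*w + 347) - 315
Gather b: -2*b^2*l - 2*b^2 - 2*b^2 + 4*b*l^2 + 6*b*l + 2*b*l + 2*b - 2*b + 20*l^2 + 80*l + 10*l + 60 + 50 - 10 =b^2*(-2*l - 4) + b*(4*l^2 + 8*l) + 20*l^2 + 90*l + 100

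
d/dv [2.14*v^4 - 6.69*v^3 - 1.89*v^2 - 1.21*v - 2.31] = 8.56*v^3 - 20.07*v^2 - 3.78*v - 1.21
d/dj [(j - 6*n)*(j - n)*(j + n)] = 3*j^2 - 12*j*n - n^2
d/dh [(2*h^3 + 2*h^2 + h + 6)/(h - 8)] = 2*(2*h^3 - 23*h^2 - 16*h - 7)/(h^2 - 16*h + 64)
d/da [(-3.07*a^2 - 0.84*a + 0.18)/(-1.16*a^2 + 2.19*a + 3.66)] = (-7.6977*a^2 - 22.0548*a - 3.4686)/(1.3456*a^4 - 5.0808*a^3 - 3.6951*a^2 + 16.0308*a + 13.3956)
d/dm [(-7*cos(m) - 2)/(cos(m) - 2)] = -16*sin(m)/(cos(m) - 2)^2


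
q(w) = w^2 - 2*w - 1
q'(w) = 2*w - 2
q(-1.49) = 4.20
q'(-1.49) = -4.98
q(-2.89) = 13.13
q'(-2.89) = -7.78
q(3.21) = 2.88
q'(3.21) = 4.42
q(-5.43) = 39.34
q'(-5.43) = -12.86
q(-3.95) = 22.50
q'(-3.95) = -9.90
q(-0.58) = 0.50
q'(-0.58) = -3.16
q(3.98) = 6.88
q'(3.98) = 5.96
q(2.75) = 1.06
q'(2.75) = 3.50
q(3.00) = 2.00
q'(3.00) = 4.00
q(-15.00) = 254.00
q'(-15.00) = -32.00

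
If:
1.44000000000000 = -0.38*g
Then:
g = -3.79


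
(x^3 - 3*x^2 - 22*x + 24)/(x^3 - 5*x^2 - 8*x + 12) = (x + 4)/(x + 2)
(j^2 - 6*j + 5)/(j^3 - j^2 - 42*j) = (-j^2 + 6*j - 5)/(j*(-j^2 + j + 42))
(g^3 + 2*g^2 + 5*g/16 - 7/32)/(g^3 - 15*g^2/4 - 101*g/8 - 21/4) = (g - 1/4)/(g - 6)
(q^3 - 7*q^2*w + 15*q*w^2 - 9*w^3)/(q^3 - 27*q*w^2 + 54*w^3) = (q - w)/(q + 6*w)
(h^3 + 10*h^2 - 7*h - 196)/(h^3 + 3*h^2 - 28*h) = (h + 7)/h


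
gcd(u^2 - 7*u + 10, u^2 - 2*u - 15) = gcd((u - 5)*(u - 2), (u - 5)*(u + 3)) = u - 5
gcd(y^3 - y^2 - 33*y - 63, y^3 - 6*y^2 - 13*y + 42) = y^2 - 4*y - 21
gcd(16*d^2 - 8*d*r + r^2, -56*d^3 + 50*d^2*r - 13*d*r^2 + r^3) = -4*d + r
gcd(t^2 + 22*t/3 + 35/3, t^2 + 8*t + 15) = t + 5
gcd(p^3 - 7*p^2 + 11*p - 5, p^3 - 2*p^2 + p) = p^2 - 2*p + 1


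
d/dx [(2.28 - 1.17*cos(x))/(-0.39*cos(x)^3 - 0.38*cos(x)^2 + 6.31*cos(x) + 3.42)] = (0.9126*cos(x)^3 - 2.223*cos(x)^2 - 1.7328*cos(x) + 18.3882)*sin(x)/(0.1521*cos(x)^6 + 0.2964*cos(x)^5 - 4.7774*cos(x)^4 - 7.4632*cos(x)^3 + 37.2169*cos(x)^2 + 43.1604*cos(x) + 11.6964)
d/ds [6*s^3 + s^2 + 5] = 2*s*(9*s + 1)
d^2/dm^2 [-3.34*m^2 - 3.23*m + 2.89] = -6.68000000000000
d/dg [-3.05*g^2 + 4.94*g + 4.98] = 4.94 - 6.1*g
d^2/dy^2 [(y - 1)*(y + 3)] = 2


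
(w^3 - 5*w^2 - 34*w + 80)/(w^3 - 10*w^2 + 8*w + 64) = (w^2 + 3*w - 10)/(w^2 - 2*w - 8)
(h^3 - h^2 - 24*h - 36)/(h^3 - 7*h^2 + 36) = (h + 3)/(h - 3)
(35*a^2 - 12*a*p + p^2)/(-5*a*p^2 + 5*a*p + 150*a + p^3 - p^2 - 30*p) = (-7*a + p)/(p^2 - p - 30)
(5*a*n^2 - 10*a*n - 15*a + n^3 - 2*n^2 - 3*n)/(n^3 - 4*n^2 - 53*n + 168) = (5*a*n + 5*a + n^2 + n)/(n^2 - n - 56)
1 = 1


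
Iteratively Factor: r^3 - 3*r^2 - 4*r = (r)*(r^2 - 3*r - 4) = r*(r + 1)*(r - 4)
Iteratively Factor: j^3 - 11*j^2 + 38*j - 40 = (j - 4)*(j^2 - 7*j + 10) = (j - 4)*(j - 2)*(j - 5)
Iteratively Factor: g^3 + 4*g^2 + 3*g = (g + 3)*(g^2 + g) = (g + 1)*(g + 3)*(g)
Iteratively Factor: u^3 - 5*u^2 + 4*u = (u)*(u^2 - 5*u + 4) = u*(u - 1)*(u - 4)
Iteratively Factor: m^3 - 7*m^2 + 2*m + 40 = (m - 4)*(m^2 - 3*m - 10) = (m - 5)*(m - 4)*(m + 2)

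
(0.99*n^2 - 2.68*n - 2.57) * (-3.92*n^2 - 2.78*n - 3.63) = -3.8808*n^4 + 7.7534*n^3 + 13.9311*n^2 + 16.873*n + 9.3291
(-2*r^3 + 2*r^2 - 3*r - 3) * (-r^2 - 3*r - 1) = 2*r^5 + 4*r^4 - r^3 + 10*r^2 + 12*r + 3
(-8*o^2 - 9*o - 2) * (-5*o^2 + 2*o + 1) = 40*o^4 + 29*o^3 - 16*o^2 - 13*o - 2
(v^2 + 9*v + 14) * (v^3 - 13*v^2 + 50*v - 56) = v^5 - 4*v^4 - 53*v^3 + 212*v^2 + 196*v - 784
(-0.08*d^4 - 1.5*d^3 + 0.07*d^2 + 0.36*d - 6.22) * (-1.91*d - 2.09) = 0.1528*d^5 + 3.0322*d^4 + 3.0013*d^3 - 0.8339*d^2 + 11.1278*d + 12.9998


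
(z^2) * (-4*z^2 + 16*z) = -4*z^4 + 16*z^3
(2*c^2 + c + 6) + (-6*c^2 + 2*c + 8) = -4*c^2 + 3*c + 14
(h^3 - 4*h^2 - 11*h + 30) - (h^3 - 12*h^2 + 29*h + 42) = 8*h^2 - 40*h - 12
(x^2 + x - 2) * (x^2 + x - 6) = x^4 + 2*x^3 - 7*x^2 - 8*x + 12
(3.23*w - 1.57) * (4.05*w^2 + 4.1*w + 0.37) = 13.0815*w^3 + 6.8845*w^2 - 5.2419*w - 0.5809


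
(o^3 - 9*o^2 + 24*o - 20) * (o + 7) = o^4 - 2*o^3 - 39*o^2 + 148*o - 140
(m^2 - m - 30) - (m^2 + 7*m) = -8*m - 30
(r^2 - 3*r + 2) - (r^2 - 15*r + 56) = 12*r - 54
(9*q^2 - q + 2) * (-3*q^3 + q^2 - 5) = -27*q^5 + 12*q^4 - 7*q^3 - 43*q^2 + 5*q - 10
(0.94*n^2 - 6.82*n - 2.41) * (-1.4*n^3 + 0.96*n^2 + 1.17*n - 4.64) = -1.316*n^5 + 10.4504*n^4 - 2.0734*n^3 - 14.6546*n^2 + 28.8251*n + 11.1824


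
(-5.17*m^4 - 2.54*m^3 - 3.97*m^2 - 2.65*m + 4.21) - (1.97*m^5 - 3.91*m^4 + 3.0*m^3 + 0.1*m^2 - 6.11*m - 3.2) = -1.97*m^5 - 1.26*m^4 - 5.54*m^3 - 4.07*m^2 + 3.46*m + 7.41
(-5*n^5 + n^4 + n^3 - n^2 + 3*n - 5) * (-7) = 35*n^5 - 7*n^4 - 7*n^3 + 7*n^2 - 21*n + 35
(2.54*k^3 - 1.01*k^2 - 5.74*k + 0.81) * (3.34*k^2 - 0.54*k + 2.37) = 8.4836*k^5 - 4.745*k^4 - 12.6064*k^3 + 3.4113*k^2 - 14.0412*k + 1.9197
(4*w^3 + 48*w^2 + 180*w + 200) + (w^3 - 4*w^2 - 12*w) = 5*w^3 + 44*w^2 + 168*w + 200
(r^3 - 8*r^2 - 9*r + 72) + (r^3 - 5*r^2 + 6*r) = 2*r^3 - 13*r^2 - 3*r + 72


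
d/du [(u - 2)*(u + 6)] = 2*u + 4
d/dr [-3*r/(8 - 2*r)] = -6/(r - 4)^2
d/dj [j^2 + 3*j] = 2*j + 3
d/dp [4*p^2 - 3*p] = 8*p - 3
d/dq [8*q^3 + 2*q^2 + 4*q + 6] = 24*q^2 + 4*q + 4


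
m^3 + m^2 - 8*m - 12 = (m - 3)*(m + 2)^2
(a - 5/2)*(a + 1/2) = a^2 - 2*a - 5/4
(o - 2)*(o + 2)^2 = o^3 + 2*o^2 - 4*o - 8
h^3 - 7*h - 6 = (h - 3)*(h + 1)*(h + 2)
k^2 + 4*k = k*(k + 4)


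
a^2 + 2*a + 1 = (a + 1)^2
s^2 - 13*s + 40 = (s - 8)*(s - 5)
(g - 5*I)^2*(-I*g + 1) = -I*g^3 - 9*g^2 + 15*I*g - 25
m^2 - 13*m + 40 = (m - 8)*(m - 5)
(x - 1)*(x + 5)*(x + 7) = x^3 + 11*x^2 + 23*x - 35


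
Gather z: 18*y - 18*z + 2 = 18*y - 18*z + 2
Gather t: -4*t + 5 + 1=6 - 4*t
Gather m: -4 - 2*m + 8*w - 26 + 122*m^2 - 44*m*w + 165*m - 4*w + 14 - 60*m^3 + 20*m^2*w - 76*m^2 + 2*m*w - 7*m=-60*m^3 + m^2*(20*w + 46) + m*(156 - 42*w) + 4*w - 16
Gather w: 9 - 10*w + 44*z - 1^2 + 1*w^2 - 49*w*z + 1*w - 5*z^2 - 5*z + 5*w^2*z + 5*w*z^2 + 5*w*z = w^2*(5*z + 1) + w*(5*z^2 - 44*z - 9) - 5*z^2 + 39*z + 8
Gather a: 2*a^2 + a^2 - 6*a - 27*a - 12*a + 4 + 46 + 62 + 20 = 3*a^2 - 45*a + 132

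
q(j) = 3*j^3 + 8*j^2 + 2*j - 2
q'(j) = 9*j^2 + 16*j + 2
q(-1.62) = 3.00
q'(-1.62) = -0.30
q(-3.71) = -52.50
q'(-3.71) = 66.52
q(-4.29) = -100.21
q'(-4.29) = 99.00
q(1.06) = 12.68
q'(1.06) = 29.07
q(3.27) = 194.98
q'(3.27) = 150.56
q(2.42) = 92.21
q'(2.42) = 93.43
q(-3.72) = -53.17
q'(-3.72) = 67.03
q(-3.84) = -61.58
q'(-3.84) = 73.27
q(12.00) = 6358.00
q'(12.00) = 1490.00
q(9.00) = 2851.00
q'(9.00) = 875.00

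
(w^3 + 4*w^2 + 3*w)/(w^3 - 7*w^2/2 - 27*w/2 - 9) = 2*w*(w + 3)/(2*w^2 - 9*w - 18)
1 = 1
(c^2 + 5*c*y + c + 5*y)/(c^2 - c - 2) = (c + 5*y)/(c - 2)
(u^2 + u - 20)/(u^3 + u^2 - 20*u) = 1/u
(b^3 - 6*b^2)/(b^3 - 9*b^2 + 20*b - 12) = b^2/(b^2 - 3*b + 2)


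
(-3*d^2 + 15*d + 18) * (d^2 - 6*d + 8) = -3*d^4 + 33*d^3 - 96*d^2 + 12*d + 144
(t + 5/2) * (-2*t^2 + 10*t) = -2*t^3 + 5*t^2 + 25*t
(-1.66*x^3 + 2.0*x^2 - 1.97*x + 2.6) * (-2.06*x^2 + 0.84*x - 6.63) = 3.4196*x^5 - 5.5144*x^4 + 16.744*x^3 - 20.2708*x^2 + 15.2451*x - 17.238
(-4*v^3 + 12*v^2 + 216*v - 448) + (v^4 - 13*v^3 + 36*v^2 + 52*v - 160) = v^4 - 17*v^3 + 48*v^2 + 268*v - 608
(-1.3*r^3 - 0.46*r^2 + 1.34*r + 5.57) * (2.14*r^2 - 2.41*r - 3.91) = -2.782*r^5 + 2.1486*r^4 + 9.0592*r^3 + 10.489*r^2 - 18.6631*r - 21.7787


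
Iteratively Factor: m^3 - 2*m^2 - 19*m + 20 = (m + 4)*(m^2 - 6*m + 5) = (m - 1)*(m + 4)*(m - 5)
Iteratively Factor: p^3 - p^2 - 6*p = (p + 2)*(p^2 - 3*p) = p*(p + 2)*(p - 3)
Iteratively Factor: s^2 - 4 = (s + 2)*(s - 2)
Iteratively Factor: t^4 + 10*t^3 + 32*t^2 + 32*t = (t + 4)*(t^3 + 6*t^2 + 8*t) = (t + 2)*(t + 4)*(t^2 + 4*t) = (t + 2)*(t + 4)^2*(t)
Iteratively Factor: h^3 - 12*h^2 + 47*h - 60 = (h - 4)*(h^2 - 8*h + 15) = (h - 5)*(h - 4)*(h - 3)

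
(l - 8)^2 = l^2 - 16*l + 64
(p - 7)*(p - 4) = p^2 - 11*p + 28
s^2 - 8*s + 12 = (s - 6)*(s - 2)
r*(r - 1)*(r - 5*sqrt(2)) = r^3 - 5*sqrt(2)*r^2 - r^2 + 5*sqrt(2)*r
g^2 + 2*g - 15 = (g - 3)*(g + 5)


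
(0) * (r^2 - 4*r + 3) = 0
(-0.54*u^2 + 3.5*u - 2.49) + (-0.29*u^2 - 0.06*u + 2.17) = -0.83*u^2 + 3.44*u - 0.32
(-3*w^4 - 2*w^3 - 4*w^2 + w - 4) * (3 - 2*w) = 6*w^5 - 5*w^4 + 2*w^3 - 14*w^2 + 11*w - 12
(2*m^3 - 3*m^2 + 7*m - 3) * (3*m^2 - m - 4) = 6*m^5 - 11*m^4 + 16*m^3 - 4*m^2 - 25*m + 12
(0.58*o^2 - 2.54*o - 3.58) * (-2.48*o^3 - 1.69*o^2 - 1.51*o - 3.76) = -1.4384*o^5 + 5.319*o^4 + 12.2952*o^3 + 7.7048*o^2 + 14.9562*o + 13.4608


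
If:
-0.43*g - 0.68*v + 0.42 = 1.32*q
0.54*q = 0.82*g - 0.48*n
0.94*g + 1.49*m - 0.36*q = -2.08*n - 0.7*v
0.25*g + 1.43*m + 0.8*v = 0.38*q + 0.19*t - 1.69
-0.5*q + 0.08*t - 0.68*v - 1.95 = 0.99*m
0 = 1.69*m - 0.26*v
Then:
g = 3.16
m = -1.07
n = 2.17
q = 2.87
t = -29.98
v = -6.95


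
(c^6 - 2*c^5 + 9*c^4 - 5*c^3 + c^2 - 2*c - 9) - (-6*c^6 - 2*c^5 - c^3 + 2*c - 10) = 7*c^6 + 9*c^4 - 4*c^3 + c^2 - 4*c + 1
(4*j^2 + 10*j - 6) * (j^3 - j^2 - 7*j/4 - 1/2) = 4*j^5 + 6*j^4 - 23*j^3 - 27*j^2/2 + 11*j/2 + 3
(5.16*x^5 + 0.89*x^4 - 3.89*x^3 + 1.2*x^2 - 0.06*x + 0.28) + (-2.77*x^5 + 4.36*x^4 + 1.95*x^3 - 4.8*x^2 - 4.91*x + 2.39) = 2.39*x^5 + 5.25*x^4 - 1.94*x^3 - 3.6*x^2 - 4.97*x + 2.67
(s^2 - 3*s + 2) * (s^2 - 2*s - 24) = s^4 - 5*s^3 - 16*s^2 + 68*s - 48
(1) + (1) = 2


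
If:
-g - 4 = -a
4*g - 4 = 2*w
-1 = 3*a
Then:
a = -1/3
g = -13/3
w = -32/3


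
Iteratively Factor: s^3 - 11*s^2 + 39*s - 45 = (s - 5)*(s^2 - 6*s + 9) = (s - 5)*(s - 3)*(s - 3)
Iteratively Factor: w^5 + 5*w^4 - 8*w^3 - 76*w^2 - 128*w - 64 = (w + 4)*(w^4 + w^3 - 12*w^2 - 28*w - 16) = (w - 4)*(w + 4)*(w^3 + 5*w^2 + 8*w + 4) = (w - 4)*(w + 2)*(w + 4)*(w^2 + 3*w + 2) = (w - 4)*(w + 1)*(w + 2)*(w + 4)*(w + 2)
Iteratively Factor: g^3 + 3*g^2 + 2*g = (g)*(g^2 + 3*g + 2) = g*(g + 1)*(g + 2)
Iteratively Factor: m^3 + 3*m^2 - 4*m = (m + 4)*(m^2 - m) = (m - 1)*(m + 4)*(m)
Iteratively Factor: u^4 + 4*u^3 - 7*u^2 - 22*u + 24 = (u + 3)*(u^3 + u^2 - 10*u + 8) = (u - 2)*(u + 3)*(u^2 + 3*u - 4) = (u - 2)*(u - 1)*(u + 3)*(u + 4)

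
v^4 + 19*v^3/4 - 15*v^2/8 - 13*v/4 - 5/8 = (v - 1)*(v + 1/4)*(v + 1/2)*(v + 5)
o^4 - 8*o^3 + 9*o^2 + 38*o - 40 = (o - 5)*(o - 4)*(o - 1)*(o + 2)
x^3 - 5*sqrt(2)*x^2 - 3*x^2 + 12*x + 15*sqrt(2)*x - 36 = (x - 3)*(x - 3*sqrt(2))*(x - 2*sqrt(2))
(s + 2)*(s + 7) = s^2 + 9*s + 14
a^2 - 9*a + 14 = (a - 7)*(a - 2)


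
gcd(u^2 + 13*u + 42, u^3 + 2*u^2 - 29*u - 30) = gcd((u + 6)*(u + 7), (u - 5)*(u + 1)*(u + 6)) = u + 6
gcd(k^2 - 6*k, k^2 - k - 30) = k - 6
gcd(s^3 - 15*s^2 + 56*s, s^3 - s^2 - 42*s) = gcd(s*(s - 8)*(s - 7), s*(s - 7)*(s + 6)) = s^2 - 7*s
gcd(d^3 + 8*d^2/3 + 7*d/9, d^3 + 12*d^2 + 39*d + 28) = 1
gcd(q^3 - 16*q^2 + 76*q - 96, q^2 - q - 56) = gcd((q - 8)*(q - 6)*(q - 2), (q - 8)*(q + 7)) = q - 8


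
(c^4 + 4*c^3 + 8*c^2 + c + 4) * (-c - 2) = -c^5 - 6*c^4 - 16*c^3 - 17*c^2 - 6*c - 8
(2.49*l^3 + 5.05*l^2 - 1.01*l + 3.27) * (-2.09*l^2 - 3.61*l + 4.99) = -5.2041*l^5 - 19.5434*l^4 - 3.6945*l^3 + 22.0113*l^2 - 16.8446*l + 16.3173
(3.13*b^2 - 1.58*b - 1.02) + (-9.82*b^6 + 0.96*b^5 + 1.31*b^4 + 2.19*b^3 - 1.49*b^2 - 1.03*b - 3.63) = -9.82*b^6 + 0.96*b^5 + 1.31*b^4 + 2.19*b^3 + 1.64*b^2 - 2.61*b - 4.65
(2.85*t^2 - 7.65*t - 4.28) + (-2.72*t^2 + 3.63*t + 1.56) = 0.13*t^2 - 4.02*t - 2.72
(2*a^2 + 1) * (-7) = -14*a^2 - 7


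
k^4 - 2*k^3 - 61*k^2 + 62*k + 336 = (k - 8)*(k - 3)*(k + 2)*(k + 7)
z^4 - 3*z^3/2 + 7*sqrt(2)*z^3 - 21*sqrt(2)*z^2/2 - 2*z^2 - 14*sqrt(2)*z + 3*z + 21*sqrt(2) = (z - 3/2)*(z - sqrt(2))*(z + sqrt(2))*(z + 7*sqrt(2))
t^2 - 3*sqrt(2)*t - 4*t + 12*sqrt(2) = (t - 4)*(t - 3*sqrt(2))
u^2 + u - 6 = (u - 2)*(u + 3)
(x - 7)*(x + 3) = x^2 - 4*x - 21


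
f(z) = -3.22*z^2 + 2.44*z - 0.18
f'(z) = 2.44 - 6.44*z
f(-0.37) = -1.52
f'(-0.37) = 4.82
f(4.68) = -59.29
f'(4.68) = -27.70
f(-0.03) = -0.26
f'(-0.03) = 2.63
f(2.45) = -13.53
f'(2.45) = -13.34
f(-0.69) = -3.40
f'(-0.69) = 6.88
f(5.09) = -71.18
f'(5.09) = -30.34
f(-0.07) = -0.37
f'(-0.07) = 2.89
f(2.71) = -17.22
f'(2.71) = -15.01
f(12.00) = -434.58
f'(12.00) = -74.84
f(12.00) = -434.58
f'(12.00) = -74.84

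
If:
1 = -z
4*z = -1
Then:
No Solution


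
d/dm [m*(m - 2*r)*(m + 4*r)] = 3*m^2 + 4*m*r - 8*r^2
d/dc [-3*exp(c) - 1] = -3*exp(c)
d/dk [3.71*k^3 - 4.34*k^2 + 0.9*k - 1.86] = 11.13*k^2 - 8.68*k + 0.9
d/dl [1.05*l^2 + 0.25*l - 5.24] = 2.1*l + 0.25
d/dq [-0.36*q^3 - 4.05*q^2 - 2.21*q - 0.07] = -1.08*q^2 - 8.1*q - 2.21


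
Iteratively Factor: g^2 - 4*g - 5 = (g - 5)*(g + 1)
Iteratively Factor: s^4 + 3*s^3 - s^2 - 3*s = (s)*(s^3 + 3*s^2 - s - 3) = s*(s - 1)*(s^2 + 4*s + 3) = s*(s - 1)*(s + 1)*(s + 3)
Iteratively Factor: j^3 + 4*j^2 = (j + 4)*(j^2) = j*(j + 4)*(j)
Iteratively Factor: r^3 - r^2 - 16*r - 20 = (r + 2)*(r^2 - 3*r - 10) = (r - 5)*(r + 2)*(r + 2)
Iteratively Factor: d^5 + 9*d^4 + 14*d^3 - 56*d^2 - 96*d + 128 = (d - 1)*(d^4 + 10*d^3 + 24*d^2 - 32*d - 128) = (d - 1)*(d + 4)*(d^3 + 6*d^2 - 32) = (d - 1)*(d + 4)^2*(d^2 + 2*d - 8) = (d - 1)*(d + 4)^3*(d - 2)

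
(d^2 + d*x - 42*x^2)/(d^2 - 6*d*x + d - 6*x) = (d + 7*x)/(d + 1)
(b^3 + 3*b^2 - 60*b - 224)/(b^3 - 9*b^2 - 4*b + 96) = (b^2 + 11*b + 28)/(b^2 - b - 12)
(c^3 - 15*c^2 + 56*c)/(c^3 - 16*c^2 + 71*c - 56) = c/(c - 1)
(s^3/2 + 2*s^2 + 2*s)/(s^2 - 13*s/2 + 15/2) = s*(s^2 + 4*s + 4)/(2*s^2 - 13*s + 15)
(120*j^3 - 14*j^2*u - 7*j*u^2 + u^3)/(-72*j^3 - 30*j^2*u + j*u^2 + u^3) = (-5*j + u)/(3*j + u)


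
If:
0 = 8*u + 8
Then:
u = -1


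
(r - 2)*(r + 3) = r^2 + r - 6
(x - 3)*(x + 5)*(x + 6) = x^3 + 8*x^2 - 3*x - 90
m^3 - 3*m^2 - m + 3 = (m - 3)*(m - 1)*(m + 1)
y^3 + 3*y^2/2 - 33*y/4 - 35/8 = (y - 5/2)*(y + 1/2)*(y + 7/2)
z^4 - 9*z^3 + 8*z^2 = z^2*(z - 8)*(z - 1)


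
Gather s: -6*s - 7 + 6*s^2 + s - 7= 6*s^2 - 5*s - 14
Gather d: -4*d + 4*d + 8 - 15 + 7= 0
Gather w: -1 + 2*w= 2*w - 1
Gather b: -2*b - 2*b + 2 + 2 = 4 - 4*b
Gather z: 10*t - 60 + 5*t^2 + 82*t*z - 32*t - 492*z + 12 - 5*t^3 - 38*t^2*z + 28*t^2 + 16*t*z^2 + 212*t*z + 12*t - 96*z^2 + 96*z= -5*t^3 + 33*t^2 - 10*t + z^2*(16*t - 96) + z*(-38*t^2 + 294*t - 396) - 48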